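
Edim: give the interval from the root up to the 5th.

diminished fifth

Spelling the chord: E-G-Bb.
So we need the interval from E up to Bb.
E up to Bb is 6 semitones, a half step narrower than a perfect fifth, so the interval is diminished.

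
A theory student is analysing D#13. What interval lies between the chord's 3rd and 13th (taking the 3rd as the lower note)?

Spelling the chord: D#-F##-A#-C#-E#-B#.
That puts F## below B#.
F## up to B# spans 11 letter names and 17 semitones — a perfect eleventh.

perfect eleventh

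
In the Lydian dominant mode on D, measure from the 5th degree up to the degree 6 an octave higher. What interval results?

major 9th

D lydian dominant: D E F# G# A B C.
5th degree = A; degree 6 (up an octave) = B.
From A to B is 14 semitones, exactly the major ninth.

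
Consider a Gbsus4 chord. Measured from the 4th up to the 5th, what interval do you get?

major 2nd

Gbsus4 is spelled Gb-Cb-Db.
That puts Cb below Db.
From Cb to Db is 2 semitones, exactly the major second.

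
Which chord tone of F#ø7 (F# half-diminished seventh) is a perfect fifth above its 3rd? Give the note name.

The chord tones of F# half-diminished seventh are F# A C E.
The 3rd is A. A perfect fifth above A is E.
E is the chord's 7th.

E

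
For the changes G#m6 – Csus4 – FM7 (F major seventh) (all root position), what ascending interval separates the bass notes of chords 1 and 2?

diminished 4th

The roots are G# and C.
From G# to C: 4 semitones over a fourth = diminished.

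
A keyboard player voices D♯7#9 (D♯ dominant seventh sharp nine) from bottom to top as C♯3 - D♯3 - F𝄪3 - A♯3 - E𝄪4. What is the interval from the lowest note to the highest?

A10

The outer voices are C♯3 and E𝄪4.
From C♯ to E𝄪: 17 semitones over a tenth = augmented.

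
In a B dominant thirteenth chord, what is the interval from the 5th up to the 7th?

minor third

The chord tones of B13 are B–D#–F#–A–C#–G#.
So we need the interval from F# up to A.
F# up to A is 3 semitones, a half step narrower than a major third, so the interval is minor.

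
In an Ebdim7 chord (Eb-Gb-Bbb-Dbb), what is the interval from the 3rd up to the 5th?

minor third

3rd = Gb; 5th = Bbb.
3 letter names make it a third; at 3 semitones (a half step narrower than major) the quality is minor.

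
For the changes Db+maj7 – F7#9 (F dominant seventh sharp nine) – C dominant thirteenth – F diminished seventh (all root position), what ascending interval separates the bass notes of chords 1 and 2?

major third

The roots are Db and F.
Counting 3 letters and 4 half steps from Db gives a major third.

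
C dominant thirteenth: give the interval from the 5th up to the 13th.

major 9th

Spelling the chord: C-E-G-B♭-D-A.
5th = G; 13th = A.
G up to A spans 9 letter names and 14 semitones — a major ninth.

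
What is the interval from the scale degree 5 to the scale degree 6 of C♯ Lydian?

major second

C♯ lydian: C♯ D♯ E♯ F𝄪 G♯ A♯ B♯.
That puts G♯ below A♯.
G♯ up to A♯ spans 2 letter names and 2 semitones — a major second.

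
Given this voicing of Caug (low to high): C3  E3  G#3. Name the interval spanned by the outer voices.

The outer voices are C3 and G#3.
From C to G#: 8 semitones over a fifth = augmented.

augmented fifth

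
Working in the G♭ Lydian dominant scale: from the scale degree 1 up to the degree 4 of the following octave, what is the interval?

Spelling the G♭ Lydian dominant scale: G♭ A♭ B♭ C D♭ E♭ F♭.
Scale degree 1 = G♭; degree 4 (up an octave) = C.
11 letter names make it an eleventh; at 18 semitones (a half step wider than perfect) the quality is augmented.

augmented eleventh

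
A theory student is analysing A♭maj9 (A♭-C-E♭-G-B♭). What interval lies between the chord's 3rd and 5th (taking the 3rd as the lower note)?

minor third

That puts C below E♭.
C up to E♭ is 3 semitones, a half step narrower than a major third, so the interval is minor.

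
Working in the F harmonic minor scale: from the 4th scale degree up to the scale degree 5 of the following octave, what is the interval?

The scale runs F G A♭ B♭ C D♭ E.
So we need the interval from B♭ up to C.
From B♭ to C is 14 semitones, exactly the major ninth.

major ninth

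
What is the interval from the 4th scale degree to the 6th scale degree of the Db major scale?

The scale runs Db Eb F Gb Ab Bb C.
The 4th scale degree is Gb and the scale degree 6 is Bb.
Counting 3 letters and 4 half steps from Gb gives a major third.

major third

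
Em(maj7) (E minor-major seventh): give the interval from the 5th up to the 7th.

major 3rd

EmM7 (E minor-major seventh): E-G-B-D#.
That puts B below D#.
From B to D# is 4 semitones, exactly the major third.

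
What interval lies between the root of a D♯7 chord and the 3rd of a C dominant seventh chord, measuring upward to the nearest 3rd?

The root of D♯7 is D♯; the 3rd of C dominant seventh is E.
From D♯ to E: 1 semitone over a second = minor.

minor second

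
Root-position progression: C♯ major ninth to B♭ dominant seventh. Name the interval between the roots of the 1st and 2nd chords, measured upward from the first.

The roots are C♯ and B♭.
From C♯ to B♭: 9 semitones over a seventh = diminished.

diminished seventh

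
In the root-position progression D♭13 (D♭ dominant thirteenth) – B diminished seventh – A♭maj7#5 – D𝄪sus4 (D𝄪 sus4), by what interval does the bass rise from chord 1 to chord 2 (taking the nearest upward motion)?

augmented sixth

The roots are D♭ and B.
D♭ up to B is 10 semitones, a half step wider than a major sixth, so the interval is augmented.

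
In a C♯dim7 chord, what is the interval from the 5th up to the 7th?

C♯ diminished seventh is spelled C♯, E, G, B♭.
So we need the interval from G up to B♭.
From G to B♭: 3 semitones over a third = minor.

m3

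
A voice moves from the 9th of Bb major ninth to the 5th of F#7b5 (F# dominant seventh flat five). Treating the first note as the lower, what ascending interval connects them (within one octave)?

The 9th of Bb major ninth is C; the 5th of F#7b5 (F# dominant seventh flat five) is C.
C up to C spans 1 letter names and 0 semitones — a perfect unison.

perfect unison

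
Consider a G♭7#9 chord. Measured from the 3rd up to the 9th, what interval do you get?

G♭7#9 (G♭ dominant seventh sharp nine) is spelled G♭-B♭-D♭-F♭-A.
3rd = B♭; 9th = A.
Counting 7 letters and 11 half steps from B♭ gives a major seventh.

major seventh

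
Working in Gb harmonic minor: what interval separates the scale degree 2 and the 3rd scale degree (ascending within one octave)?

minor 2nd

Spelling Gb harmonic minor: Gb Ab Bbb Cb Db Ebb F.
The scale degree 2 is Ab and the degree 3 is Bbb.
2 letter names make it a second; at 1 semitone (a half step narrower than major) the quality is minor.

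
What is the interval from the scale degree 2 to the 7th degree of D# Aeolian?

minor 6th

D# natural minor: D# E# F# G# A# B C#.
So we need the interval from E# up to C#.
E# up to C# is 8 semitones, a half step narrower than a major sixth, so the interval is minor.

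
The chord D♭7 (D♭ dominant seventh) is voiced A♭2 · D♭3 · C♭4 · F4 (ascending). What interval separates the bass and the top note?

major thirteenth

The outer voices are A♭2 and F4.
A♭ up to F spans 13 letter names and 21 semitones — a major thirteenth.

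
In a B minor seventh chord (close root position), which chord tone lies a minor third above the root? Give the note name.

The chord tones of Bm7 (B minor seventh) are B–D–F♯–A.
The root is B. A minor third above B is D.
D is the chord's 3rd.

D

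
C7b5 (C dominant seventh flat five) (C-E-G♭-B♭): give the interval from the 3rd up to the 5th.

So we need the interval from E up to G♭.
E up to G♭ is 2 semitones, a whole step narrower than a major third, so the interval is diminished.

diminished third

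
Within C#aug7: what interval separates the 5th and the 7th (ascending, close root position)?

C#+7 (C# augmented seventh) is spelled C# E# G## B.
That puts G## below B.
G## up to B is 2 semitones, a whole step narrower than a major third, so the interval is diminished.

diminished third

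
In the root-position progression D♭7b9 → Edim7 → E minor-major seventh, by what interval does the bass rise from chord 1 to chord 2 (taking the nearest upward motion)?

The roots are D♭ and E.
From D♭ to E: 3 semitones over a second = augmented.

augmented second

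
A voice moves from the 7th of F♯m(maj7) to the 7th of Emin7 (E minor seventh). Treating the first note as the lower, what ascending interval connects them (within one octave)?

The 7th of F♯m(maj7) is E♯; the 7th of Emin7 (E minor seventh) is D.
7 letter names make it a seventh; at 9 semitones (a whole step narrower than major) the quality is diminished.

diminished seventh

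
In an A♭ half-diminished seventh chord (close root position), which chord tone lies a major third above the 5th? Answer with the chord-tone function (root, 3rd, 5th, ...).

7th

The chord tones of A♭ø are A♭-C♭-E𝄫-G♭.
The 5th is E𝄫. A major third above E𝄫 is G♭.
G♭ is the chord's 7th.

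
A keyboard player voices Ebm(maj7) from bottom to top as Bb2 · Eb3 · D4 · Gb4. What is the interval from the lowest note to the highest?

m13

The outer voices are Bb2 and Gb4.
13 letter names make it a thirteenth; at 20 semitones (a half step narrower than major) the quality is minor.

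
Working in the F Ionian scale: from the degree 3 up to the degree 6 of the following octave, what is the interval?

perfect eleventh

The scale runs F G A B♭ C D E.
The degree 3 is A and the 6th degree (up an octave) is D.
A up to D spans 11 letter names and 17 semitones — a perfect eleventh.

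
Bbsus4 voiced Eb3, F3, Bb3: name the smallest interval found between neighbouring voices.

major second

Adjacent intervals: Eb3→F3 = major second; F3→Bb3 = perfect fourth.
The smallest is Eb3 to F3, a major second (2 semitones).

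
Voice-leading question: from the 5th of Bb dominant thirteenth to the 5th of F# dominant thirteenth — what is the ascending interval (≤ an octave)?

augmented fifth

The 5th of Bb dominant thirteenth is F; the 5th of F# dominant thirteenth is C#.
F up to C# is 8 semitones, a half step wider than a perfect fifth, so the interval is augmented.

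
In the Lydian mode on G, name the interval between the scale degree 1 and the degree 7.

Spelling the Lydian mode on G: G A B C# D E F#.
The scale degree 1 is G and the degree 7 is F#.
G up to F# spans 7 letter names and 11 semitones — a major seventh.

major seventh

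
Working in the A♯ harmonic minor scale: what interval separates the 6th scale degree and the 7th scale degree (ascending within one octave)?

augmented 2nd

Spelling the A♯ harmonic minor scale: A♯ B♯ C♯ D♯ E♯ F♯ G𝄪.
6th scale degree = F♯; degree 7 = G𝄪.
F♯ up to G𝄪 is 3 semitones, a half step wider than a major second, so the interval is augmented.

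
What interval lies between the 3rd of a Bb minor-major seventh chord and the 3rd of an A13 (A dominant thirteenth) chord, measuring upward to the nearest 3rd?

augmented seventh

Bb minor-major seventh has Db as its 3rd, and A13 (A dominant thirteenth) has C# as its 3rd.
From Db to C#: 12 semitones over a seventh = augmented.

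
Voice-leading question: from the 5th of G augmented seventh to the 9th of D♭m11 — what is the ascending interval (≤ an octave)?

The 5th of G augmented seventh is D♯; the 9th of D♭m11 is E♭.
D♯ up to E♭ is 0 semitones, a whole step narrower than a major second, so the interval is diminished.

diminished 2nd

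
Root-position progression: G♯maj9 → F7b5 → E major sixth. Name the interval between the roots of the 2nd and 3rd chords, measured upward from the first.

major 7th

The roots are F and E.
F up to E spans 7 letter names and 11 semitones — a major seventh.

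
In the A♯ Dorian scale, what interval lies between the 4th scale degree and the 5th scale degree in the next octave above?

major 9th

A♯ dorian: A♯ B♯ C♯ D♯ E♯ F𝄪 G♯.
The 4th scale degree is D♯ and the 5th degree (up an octave) is E♯.
From D♯ to E♯ is 14 semitones, exactly the major ninth.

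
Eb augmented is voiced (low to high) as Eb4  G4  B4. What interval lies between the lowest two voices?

major third

Those voices are Eb4 and G4.
Eb up to G spans 3 letter names and 4 semitones — a major third.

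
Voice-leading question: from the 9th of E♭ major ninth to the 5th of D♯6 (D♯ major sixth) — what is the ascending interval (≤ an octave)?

E♭ major ninth has F as its 9th, and D♯6 (D♯ major sixth) has A♯ as its 5th.
From F to A♯: 5 semitones over a third = augmented.

augmented 3rd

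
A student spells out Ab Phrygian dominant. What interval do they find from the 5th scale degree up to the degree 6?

minor 2nd

Ab phrygian dominant: Ab Bbb C Db Eb Fb Gb.
That puts Eb below Fb.
2 letter names make it a second; at 1 semitone (a half step narrower than major) the quality is minor.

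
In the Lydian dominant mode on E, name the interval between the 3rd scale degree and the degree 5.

The scale runs E F# G# A# B C# D.
So we need the interval from G# up to B.
3 letter names make it a third; at 3 semitones (a half step narrower than major) the quality is minor.

minor 3rd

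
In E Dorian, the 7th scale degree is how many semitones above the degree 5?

The scale is E F# G A B C# D.
B up to D is a minor third — 3 semitones.

3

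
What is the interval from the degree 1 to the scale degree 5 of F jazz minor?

P5

Spelling F jazz minor: F G A♭ B♭ C D E.
Degree 1 = F; 5th degree = C.
F up to C spans 5 letter names and 7 semitones — a perfect fifth.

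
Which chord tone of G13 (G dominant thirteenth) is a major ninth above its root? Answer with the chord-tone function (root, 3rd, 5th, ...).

G dominant thirteenth is spelled G, B, D, F, A, E.
The root is G. A major ninth above G is A.
A is the chord's 9th.

9th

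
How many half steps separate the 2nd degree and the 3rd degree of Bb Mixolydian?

The scale is Bb C D Eb F G Ab.
C up to D is a major second — 2 semitones.

2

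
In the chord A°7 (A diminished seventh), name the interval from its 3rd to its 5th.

Spelling the chord: A, C, E♭, G♭.
So we need the interval from C up to E♭.
C up to E♭ is 3 semitones, a half step narrower than a major third, so the interval is minor.

minor 3rd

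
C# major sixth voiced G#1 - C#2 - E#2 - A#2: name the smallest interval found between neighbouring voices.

major third

Adjacent intervals: G#1→C#2 = perfect fourth; C#2→E#2 = major third; E#2→A#2 = perfect fourth.
The smallest is C#2 to E#2, a major third (4 semitones).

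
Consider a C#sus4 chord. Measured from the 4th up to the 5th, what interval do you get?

Spelling the chord: C# F# G#.
That puts F# below G#.
F# up to G# spans 2 letter names and 2 semitones — a major second.

major second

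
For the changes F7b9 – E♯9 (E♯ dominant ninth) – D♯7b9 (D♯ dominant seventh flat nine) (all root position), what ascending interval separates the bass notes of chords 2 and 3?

m7

The roots are E♯ and D♯.
E♯ up to D♯ is 10 semitones, a half step narrower than a major seventh, so the interval is minor.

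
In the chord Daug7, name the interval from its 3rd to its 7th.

diminished fifth

Daug7 (D augmented seventh): D–F#–A#–C.
So we need the interval from F# up to C.
From F# to C: 6 semitones over a fifth = diminished.
That tritone between 3rd and 7th is what gives the dominant seventh its pull toward resolution.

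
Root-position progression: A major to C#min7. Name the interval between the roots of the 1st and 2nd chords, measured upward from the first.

major third

The roots are A and C#.
Counting 3 letters and 4 half steps from A gives a major third.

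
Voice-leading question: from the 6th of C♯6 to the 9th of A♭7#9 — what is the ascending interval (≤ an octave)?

m2

The 6th of C♯6 is A♯; the 9th of A♭7#9 is B.
2 letter names make it a second; at 1 semitone (a half step narrower than major) the quality is minor.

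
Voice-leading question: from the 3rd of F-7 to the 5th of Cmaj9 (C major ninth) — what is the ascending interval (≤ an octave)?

The 3rd of F-7 is Ab; the 5th of Cmaj9 (C major ninth) is G.
Ab up to G spans 7 letter names and 11 semitones — a major seventh.

M7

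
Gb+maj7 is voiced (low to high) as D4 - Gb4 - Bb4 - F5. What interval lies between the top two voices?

Those voices are Bb4 and F5.
Counting 5 letters and 7 half steps from Bb gives a perfect fifth.

perfect 5th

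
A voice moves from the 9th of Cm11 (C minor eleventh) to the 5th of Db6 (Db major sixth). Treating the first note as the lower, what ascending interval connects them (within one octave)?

diminished fifth

Cm11 (C minor eleventh) has D as its 9th, and Db6 (Db major sixth) has Ab as its 5th.
D up to Ab is 6 semitones, a half step narrower than a perfect fifth, so the interval is diminished.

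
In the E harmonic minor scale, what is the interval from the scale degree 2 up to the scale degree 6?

Spelling the E harmonic minor scale: E F# G A B C D#.
The scale degree 2 is F# and the degree 6 is C.
5 letter names make it a fifth; at 6 semitones (a half step narrower than perfect) the quality is diminished.

diminished fifth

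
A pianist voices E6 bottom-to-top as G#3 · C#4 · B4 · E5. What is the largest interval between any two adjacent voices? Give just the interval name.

Adjacent intervals: G#3→C#4 = perfect fourth; C#4→B4 = minor seventh; B4→E5 = perfect fourth.
The largest is C#4 to B4, a minor seventh (10 semitones).

minor 7th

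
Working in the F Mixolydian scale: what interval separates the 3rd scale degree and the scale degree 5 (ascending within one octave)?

F mixolydian: F G A B♭ C D E♭.
So we need the interval from A up to C.
3 letter names make it a third; at 3 semitones (a half step narrower than major) the quality is minor.

minor 3rd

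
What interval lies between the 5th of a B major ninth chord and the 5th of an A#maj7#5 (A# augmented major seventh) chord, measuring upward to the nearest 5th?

A7

The 5th of B major ninth is F#; the 5th of A#maj7#5 (A# augmented major seventh) is E##.
7 letter names make it a seventh; at 12 semitones (a half step wider than major) the quality is augmented.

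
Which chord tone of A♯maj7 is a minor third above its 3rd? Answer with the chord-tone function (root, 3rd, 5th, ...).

5th

Spelling the chord: A♯-C𝄪-E♯-G𝄪.
The 3rd is C𝄪. A minor third above C𝄪 is E♯.
E♯ is the chord's 5th.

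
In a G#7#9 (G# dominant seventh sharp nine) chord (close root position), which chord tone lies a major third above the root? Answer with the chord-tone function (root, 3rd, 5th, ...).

G# dominant seventh sharp nine: G# B# D# F# A##.
The root is G#. A major third above G# is B#.
B# is the chord's 3rd.

3rd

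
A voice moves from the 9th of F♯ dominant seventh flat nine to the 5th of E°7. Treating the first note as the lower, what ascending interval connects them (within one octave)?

minor third

The 9th of F♯ dominant seventh flat nine is G; the 5th of E°7 is B♭.
3 letter names make it a third; at 3 semitones (a half step narrower than major) the quality is minor.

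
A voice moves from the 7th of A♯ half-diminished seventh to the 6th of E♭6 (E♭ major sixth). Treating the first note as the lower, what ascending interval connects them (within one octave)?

diminished 4th

A♯ half-diminished seventh has G♯ as its 7th, and E♭6 (E♭ major sixth) has C as its 6th.
From G♯ to C: 4 semitones over a fourth = diminished.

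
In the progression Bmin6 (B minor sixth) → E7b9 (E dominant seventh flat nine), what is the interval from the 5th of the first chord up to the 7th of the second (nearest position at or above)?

minor sixth

Bmin6 (B minor sixth) has F# as its 5th, and E7b9 (E dominant seventh flat nine) has D as its 7th.
6 letter names make it a sixth; at 8 semitones (a half step narrower than major) the quality is minor.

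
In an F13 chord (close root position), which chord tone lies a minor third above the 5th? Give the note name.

F13 is spelled F, A, C, Eb, G, D.
The 5th is C. A minor third above C is Eb.
Eb is the chord's 7th.

Eb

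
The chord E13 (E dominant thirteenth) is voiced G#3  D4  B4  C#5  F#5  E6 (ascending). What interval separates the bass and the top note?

The outer voices are G#3 and E6.
G# up to E is 32 semitones, a half step narrower than a major 20th, so the interval is minor.

minor 20th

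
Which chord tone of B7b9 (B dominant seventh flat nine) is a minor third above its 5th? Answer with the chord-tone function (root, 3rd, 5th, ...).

7th

Spelling the chord: B-D#-F#-A-C.
The 5th is F#. A minor third above F# is A.
A is the chord's 7th.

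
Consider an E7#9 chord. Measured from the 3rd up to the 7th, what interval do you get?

E dominant seventh sharp nine is spelled E–G♯–B–D–F𝄪.
The 3rd is G♯ and the 7th is D.
5 letter names make it a fifth; at 6 semitones (a half step narrower than perfect) the quality is diminished.
That tritone between 3rd and 7th is what gives the dominant seventh its pull toward resolution.

diminished fifth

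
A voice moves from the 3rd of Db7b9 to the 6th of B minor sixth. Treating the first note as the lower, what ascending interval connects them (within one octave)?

augmented 2nd

The 3rd of Db7b9 is F; the 6th of B minor sixth is G#.
From F to G#: 3 semitones over a second = augmented.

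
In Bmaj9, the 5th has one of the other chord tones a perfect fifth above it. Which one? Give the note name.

Bmaj9 (B major ninth): B-D#-F#-A#-C#.
The 5th is F#. A perfect fifth above F# is C#.
C# is the chord's 9th.

C#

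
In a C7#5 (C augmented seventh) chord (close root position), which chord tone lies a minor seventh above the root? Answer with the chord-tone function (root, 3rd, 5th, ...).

Spelling the chord: C–E–G♯–B♭.
The root is C. A minor seventh above C is B♭.
B♭ is the chord's 7th.

7th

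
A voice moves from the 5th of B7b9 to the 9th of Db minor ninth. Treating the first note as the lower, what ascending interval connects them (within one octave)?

The 5th of B7b9 is F#; the 9th of Db minor ninth is Eb.
7 letter names make it a seventh; at 9 semitones (a whole step narrower than major) the quality is diminished.

diminished seventh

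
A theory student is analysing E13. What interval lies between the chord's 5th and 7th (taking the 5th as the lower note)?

minor 3rd

E13: E, G♯, B, D, F♯, C♯.
That puts B below D.
3 letter names make it a third; at 3 semitones (a half step narrower than major) the quality is minor.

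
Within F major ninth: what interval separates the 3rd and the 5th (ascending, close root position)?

minor third

Fmaj9: F, A, C, E, G.
So we need the interval from A up to C.
3 letter names make it a third; at 3 semitones (a half step narrower than major) the quality is minor.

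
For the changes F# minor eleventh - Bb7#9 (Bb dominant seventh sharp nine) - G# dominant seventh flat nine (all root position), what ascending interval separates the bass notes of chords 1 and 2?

The roots are F# and Bb.
From F# to Bb: 4 semitones over a fourth = diminished.

diminished 4th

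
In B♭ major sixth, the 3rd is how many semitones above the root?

4

B♭ major sixth is spelled B♭ D F G.
B♭ to D is a major third: 4 semitones.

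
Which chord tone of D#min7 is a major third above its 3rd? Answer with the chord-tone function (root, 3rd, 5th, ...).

5th

Spelling the chord: D#-F#-A#-C#.
The 3rd is F#. A major third above F# is A#.
A# is the chord's 5th.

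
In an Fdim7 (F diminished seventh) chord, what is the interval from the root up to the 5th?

diminished fifth

Spelling the chord: F, Ab, Cb, Ebb.
The root is F and the 5th is Cb.
5 letter names make it a fifth; at 6 semitones (a half step narrower than perfect) the quality is diminished.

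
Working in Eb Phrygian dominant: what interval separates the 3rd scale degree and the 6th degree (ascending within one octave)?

Spelling Eb Phrygian dominant: Eb Fb G Ab Bb Cb Db.
3rd scale degree = G; 6th degree = Cb.
From G to Cb: 4 semitones over a fourth = diminished.

diminished fourth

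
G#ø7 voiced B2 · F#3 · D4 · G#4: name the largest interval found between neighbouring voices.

minor sixth

Adjacent intervals: B2→F#3 = perfect fifth; F#3→D4 = minor sixth; D4→G#4 = augmented fourth.
The largest is F#3 to D4, a minor sixth (8 semitones).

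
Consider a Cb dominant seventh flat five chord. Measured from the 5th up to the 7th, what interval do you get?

Cb7b5 is spelled Cb Eb Gbb Bbb.
5th = Gbb; 7th = Bbb.
From Gbb to Bbb is 4 semitones, exactly the major third.

major third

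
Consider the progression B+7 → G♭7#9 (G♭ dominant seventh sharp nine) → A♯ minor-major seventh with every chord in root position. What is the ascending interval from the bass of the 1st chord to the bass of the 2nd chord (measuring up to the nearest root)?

diminished sixth

The roots are B and G♭.
From B to G♭: 7 semitones over a sixth = diminished.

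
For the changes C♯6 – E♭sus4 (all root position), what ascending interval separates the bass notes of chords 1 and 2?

The roots are C♯ and E♭.
From C♯ to E♭: 2 semitones over a third = diminished.

diminished third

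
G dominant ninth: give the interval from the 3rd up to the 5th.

minor 3rd

G dominant ninth is spelled G B D F A.
So we need the interval from B up to D.
From B to D: 3 semitones over a third = minor.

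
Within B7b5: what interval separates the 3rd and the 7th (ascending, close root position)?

diminished fifth

The chord tones of B dominant seventh flat five are B-D#-F-A.
3rd = D#; 7th = A.
From D# to A: 6 semitones over a fifth = diminished.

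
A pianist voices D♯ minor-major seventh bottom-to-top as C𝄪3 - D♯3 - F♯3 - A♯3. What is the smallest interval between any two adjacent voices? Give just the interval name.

minor second

Adjacent intervals: C𝄪3→D♯3 = minor second; D♯3→F♯3 = minor third; F♯3→A♯3 = major third.
The smallest is C𝄪3 to D♯3, a minor second (1 semitone).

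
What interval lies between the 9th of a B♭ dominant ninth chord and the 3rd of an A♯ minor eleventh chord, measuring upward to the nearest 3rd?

augmented unison

The 9th of B♭ dominant ninth is C; the 3rd of A♯ minor eleventh is C♯.
1 letter names make it a unison; at 1 semitone (a half step wider than perfect) the quality is augmented.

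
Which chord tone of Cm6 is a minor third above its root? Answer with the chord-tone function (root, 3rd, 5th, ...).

The chord tones of C minor sixth are C-Eb-G-A.
The root is C. A minor third above C is Eb.
Eb is the chord's 3rd.

3rd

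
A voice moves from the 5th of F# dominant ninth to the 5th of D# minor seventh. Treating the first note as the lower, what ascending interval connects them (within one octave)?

major 6th

F# dominant ninth has C# as its 5th, and D# minor seventh has A# as its 5th.
From C# to A# is 9 semitones, exactly the major sixth.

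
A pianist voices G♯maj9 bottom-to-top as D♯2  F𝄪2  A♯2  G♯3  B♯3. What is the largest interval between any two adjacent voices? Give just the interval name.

minor seventh

Adjacent intervals: D♯2→F𝄪2 = major third; F𝄪2→A♯2 = minor third; A♯2→G♯3 = minor seventh; G♯3→B♯3 = major third.
The largest is A♯2 to G♯3, a minor seventh (10 semitones).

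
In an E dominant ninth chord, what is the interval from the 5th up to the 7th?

minor third

E9 is spelled E G# B D F#.
That puts B below D.
B up to D is 3 semitones, a half step narrower than a major third, so the interval is minor.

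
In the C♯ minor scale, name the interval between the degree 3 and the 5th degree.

M3

The scale runs C♯ D♯ E F♯ G♯ A B.
That puts E below G♯.
From E to G♯ is 4 semitones, exactly the major third.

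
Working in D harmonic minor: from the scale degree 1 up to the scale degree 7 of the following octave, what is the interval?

D harmonic minor: D E F G A Bb C#.
So we need the interval from D up to C#.
D up to C# spans 14 letter names and 23 semitones — a major fourteenth.

major fourteenth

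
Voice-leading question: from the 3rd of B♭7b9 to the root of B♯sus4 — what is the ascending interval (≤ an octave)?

B♭7b9 has D as its 3rd, and B♯sus4 has B♯ as its root.
D up to B♯ is 10 semitones, a half step wider than a major sixth, so the interval is augmented.

augmented 6th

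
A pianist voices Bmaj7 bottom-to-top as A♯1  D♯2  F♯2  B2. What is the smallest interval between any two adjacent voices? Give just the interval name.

m3

Adjacent intervals: A♯1→D♯2 = perfect fourth; D♯2→F♯2 = minor third; F♯2→B2 = perfect fourth.
The smallest is D♯2 to F♯2, a minor third (3 semitones).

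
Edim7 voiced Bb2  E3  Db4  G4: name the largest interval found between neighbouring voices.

diminished 7th

Adjacent intervals: Bb2→E3 = augmented fourth; E3→Db4 = diminished seventh; Db4→G4 = augmented fourth.
The largest is E3 to Db4, a diminished seventh (9 semitones).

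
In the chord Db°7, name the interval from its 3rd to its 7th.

d5

The chord tones of Dbdim7 are Db–Fb–Abb–Cbb.
That puts Fb below Cbb.
From Fb to Cbb: 6 semitones over a fifth = diminished.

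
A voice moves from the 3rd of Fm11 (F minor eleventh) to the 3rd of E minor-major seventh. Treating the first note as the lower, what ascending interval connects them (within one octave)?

Fm11 (F minor eleventh) has A♭ as its 3rd, and E minor-major seventh has G as its 3rd.
From A♭ to G is 11 semitones, exactly the major seventh.

M7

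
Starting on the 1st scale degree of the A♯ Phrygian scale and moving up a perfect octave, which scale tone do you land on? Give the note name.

A#

The scale is A♯ B C♯ D♯ E♯ F♯ G♯.
The 1st scale degree is A♯; a perfect octave above that is A♯ — scale degree 1.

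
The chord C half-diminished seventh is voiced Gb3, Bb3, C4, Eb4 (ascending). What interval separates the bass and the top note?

M6

The outer voices are Gb3 and Eb4.
Gb up to Eb spans 6 letter names and 9 semitones — a major sixth.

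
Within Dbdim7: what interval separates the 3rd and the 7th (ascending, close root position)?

diminished fifth

The chord tones of Db°7 are Db Fb Abb Cbb.
3rd = Fb; 7th = Cbb.
Fb up to Cbb is 6 semitones, a half step narrower than a perfect fifth, so the interval is diminished.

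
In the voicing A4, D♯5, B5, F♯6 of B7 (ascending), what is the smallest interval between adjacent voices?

Adjacent intervals: A4→D♯5 = augmented fourth; D♯5→B5 = minor sixth; B5→F♯6 = perfect fifth.
The smallest is A4 to D♯5, an augmented fourth (6 semitones).

A4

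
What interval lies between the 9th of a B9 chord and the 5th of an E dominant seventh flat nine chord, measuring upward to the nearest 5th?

minor 7th

The 9th of B9 is C#; the 5th of E dominant seventh flat nine is B.
From C# to B: 10 semitones over a seventh = minor.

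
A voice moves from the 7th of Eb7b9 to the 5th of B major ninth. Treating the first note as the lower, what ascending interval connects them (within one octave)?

augmented third

Eb7b9 has Db as its 7th, and B major ninth has F# as its 5th.
From Db to F#: 5 semitones over a third = augmented.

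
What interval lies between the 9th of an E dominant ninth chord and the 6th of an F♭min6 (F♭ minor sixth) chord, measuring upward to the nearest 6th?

d6

E dominant ninth has F♯ as its 9th, and F♭min6 (F♭ minor sixth) has D♭ as its 6th.
6 letter names make it a sixth; at 7 semitones (a whole step narrower than major) the quality is diminished.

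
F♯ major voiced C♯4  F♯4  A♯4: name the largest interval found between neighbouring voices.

perfect fourth

Adjacent intervals: C♯4→F♯4 = perfect fourth; F♯4→A♯4 = major third.
The largest is C♯4 to F♯4, a perfect fourth (5 semitones).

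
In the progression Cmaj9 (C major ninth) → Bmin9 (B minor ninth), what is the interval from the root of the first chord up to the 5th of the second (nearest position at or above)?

A4

Cmaj9 (C major ninth) has C as its root, and Bmin9 (B minor ninth) has F# as its 5th.
C up to F# is 6 semitones, a half step wider than a perfect fourth, so the interval is augmented.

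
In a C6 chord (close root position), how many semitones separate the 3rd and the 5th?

C6 is spelled C E G A.
E to G is a minor third: 3 semitones.

3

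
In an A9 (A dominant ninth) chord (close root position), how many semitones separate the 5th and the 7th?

The chord tones of A9 are A-C♯-E-G-B.
E to G is a minor third: 3 semitones.

3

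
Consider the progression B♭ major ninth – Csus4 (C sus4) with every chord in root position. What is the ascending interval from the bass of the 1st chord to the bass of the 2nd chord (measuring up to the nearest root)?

The roots are B♭ and C.
Counting 2 letters and 2 half steps from B♭ gives a major second.

M2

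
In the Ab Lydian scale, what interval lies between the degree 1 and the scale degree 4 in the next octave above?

Spelling the Ab Lydian scale: Ab Bb C D Eb F G.
Degree 1 = Ab; 4th scale degree (up an octave) = D.
Ab up to D is 18 semitones, a half step wider than a perfect eleventh, so the interval is augmented.

augmented 11th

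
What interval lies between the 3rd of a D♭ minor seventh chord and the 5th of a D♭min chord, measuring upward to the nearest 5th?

major third

D♭ minor seventh has F♭ as its 3rd, and D♭min has A♭ as its 5th.
Counting 3 letters and 4 half steps from F♭ gives a major third.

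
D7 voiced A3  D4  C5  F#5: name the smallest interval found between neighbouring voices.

perfect fourth

Adjacent intervals: A3→D4 = perfect fourth; D4→C5 = minor seventh; C5→F#5 = augmented fourth.
The smallest is A3 to D4, a perfect fourth (5 semitones).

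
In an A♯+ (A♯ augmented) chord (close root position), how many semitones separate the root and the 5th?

A♯aug is spelled A♯, C𝄪, E𝄪.
A♯ to E𝄪 is an augmented fifth: 8 semitones.

8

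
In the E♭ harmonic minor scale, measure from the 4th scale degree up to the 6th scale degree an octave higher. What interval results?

m10

E♭ harmonic minor: E♭ F G♭ A♭ B♭ C♭ D.
So we need the interval from A♭ up to C♭.
From A♭ to C♭: 15 semitones over a tenth = minor.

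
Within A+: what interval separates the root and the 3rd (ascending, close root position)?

M3

The chord tones of A augmented are A, C#, E#.
So we need the interval from A up to C#.
From A to C# is 4 semitones, exactly the major third.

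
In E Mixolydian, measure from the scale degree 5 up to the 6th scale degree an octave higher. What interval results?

major 9th

Spelling E Mixolydian: E F♯ G♯ A B C♯ D.
The scale degree 5 is B and the 6th degree (up an octave) is C♯.
From B to C♯ is 14 semitones, exactly the major ninth.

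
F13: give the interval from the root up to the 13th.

Spelling the chord: F–A–C–Eb–G–D.
The root is F and the 13th is D.
F up to D spans 13 letter names and 21 semitones — a major thirteenth.

M13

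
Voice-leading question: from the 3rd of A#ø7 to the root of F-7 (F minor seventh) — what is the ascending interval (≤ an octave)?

The 3rd of A#ø7 is C#; the root of F-7 (F minor seventh) is F.
4 letter names make it a fourth; at 4 semitones (a half step narrower than perfect) the quality is diminished.

diminished fourth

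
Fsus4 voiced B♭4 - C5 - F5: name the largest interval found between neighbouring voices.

perfect 4th

Adjacent intervals: B♭4→C5 = major second; C5→F5 = perfect fourth.
The largest is C5 to F5, a perfect fourth (5 semitones).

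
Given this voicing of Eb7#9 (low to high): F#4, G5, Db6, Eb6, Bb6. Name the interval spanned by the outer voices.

diminished 18th

The outer voices are F#4 and Bb6.
From F# to Bb: 28 semitones over a 18th = diminished.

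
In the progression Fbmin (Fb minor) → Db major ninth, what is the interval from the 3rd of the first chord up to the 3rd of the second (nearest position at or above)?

augmented sixth

The 3rd of Fbmin (Fb minor) is Abb; the 3rd of Db major ninth is F.
From Abb to F: 10 semitones over a sixth = augmented.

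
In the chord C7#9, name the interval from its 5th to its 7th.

minor third

C7#9 (C dominant seventh sharp nine) is spelled C–E–G–B♭–D♯.
So we need the interval from G up to B♭.
From G to B♭: 3 semitones over a third = minor.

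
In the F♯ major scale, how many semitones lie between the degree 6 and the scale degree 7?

2

The scale is F♯ G♯ A♯ B C♯ D♯ E♯.
D♯ up to E♯ is a major second — 2 semitones.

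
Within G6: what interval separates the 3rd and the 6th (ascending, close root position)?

P4

The chord tones of G major sixth are G–B–D–E.
So we need the interval from B up to E.
B up to E spans 4 letter names and 5 semitones — a perfect fourth.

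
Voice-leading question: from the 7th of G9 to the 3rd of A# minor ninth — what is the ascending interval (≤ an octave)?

The 7th of G9 is F; the 3rd of A# minor ninth is C#.
5 letter names make it a fifth; at 8 semitones (a half step wider than perfect) the quality is augmented.

augmented 5th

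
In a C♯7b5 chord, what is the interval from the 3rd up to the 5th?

d3

C♯7b5 (C♯ dominant seventh flat five): C♯ E♯ G B.
That puts E♯ below G.
From E♯ to G: 2 semitones over a third = diminished.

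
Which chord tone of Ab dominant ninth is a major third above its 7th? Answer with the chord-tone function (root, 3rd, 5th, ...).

9th

Ab9 (Ab dominant ninth) is spelled Ab, C, Eb, Gb, Bb.
The 7th is Gb. A major third above Gb is Bb.
Bb is the chord's 9th.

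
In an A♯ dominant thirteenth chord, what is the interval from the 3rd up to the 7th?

diminished 5th

Spelling the chord: A♯-C𝄪-E♯-G♯-B♯-F𝄪.
The 3rd is C𝄪 and the 7th is G♯.
5 letter names make it a fifth; at 6 semitones (a half step narrower than perfect) the quality is diminished.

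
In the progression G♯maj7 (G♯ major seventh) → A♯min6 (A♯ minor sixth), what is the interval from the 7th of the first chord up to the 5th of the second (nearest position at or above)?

minor seventh

G♯maj7 (G♯ major seventh) has F𝄪 as its 7th, and A♯min6 (A♯ minor sixth) has E♯ as its 5th.
From F𝄪 to E♯: 10 semitones over a seventh = minor.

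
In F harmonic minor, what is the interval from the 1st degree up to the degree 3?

m3

F harmonic minor: F G A♭ B♭ C D♭ E.
So we need the interval from F up to A♭.
F up to A♭ is 3 semitones, a half step narrower than a major third, so the interval is minor.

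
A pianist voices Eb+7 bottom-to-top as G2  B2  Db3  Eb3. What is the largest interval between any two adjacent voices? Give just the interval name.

major 3rd

Adjacent intervals: G2→B2 = major third; B2→Db3 = diminished third; Db3→Eb3 = major second.
The largest is G2 to B2, a major third (4 semitones).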